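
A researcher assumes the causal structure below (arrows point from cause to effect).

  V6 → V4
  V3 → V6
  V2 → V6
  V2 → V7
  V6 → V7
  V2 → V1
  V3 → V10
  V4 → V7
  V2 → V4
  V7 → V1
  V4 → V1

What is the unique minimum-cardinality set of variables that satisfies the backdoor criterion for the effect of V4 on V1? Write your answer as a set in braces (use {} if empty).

Variables eligible for adjustment (non-descendants of V4, excluding V4 and V1): {V10, V2, V3, V6}.
Backdoor paths from V4 to V1:
  P1: V4 <- V2 -> V6 -> V7 -> V1
  P2: V4 <- V2 -> V7 -> V1
  P3: V4 <- V2 -> V1
  P4: V4 <- V6 <- V2 -> V7 -> V1
  P5: V4 <- V6 <- V2 -> V1
  P6: V4 <- V6 -> V7 <- V2 -> V1
  P7: V4 <- V6 -> V7 -> V1
The empty set is not sufficient: P1 (V4 <- V2 -> V6 -> V7 -> V1) has no collider blocking it and no conditioned non-collider, so it is open.
Try {V2, V6}:
  P1: blocked at fork node V2 ∈ conditioning set.
  P2: blocked at fork node V2 ∈ conditioning set.
  P3: blocked at fork node V2 ∈ conditioning set.
  P4: blocked at chain node V6 ∈ conditioning set.
  P5: blocked at chain node V6 ∈ conditioning set.
  P6: blocked at fork node V6 ∈ conditioning set.
  P7: blocked at fork node V6 ∈ conditioning set.
{V2, V6} contains no descendant of V4 and blocks every backdoor path.
Every element of {V2, V6} is needed (dropping V2 leaves P2 open; dropping V6 leaves P7 open), so no proper subset is valid.
Among all size-2 subsets of the eligible variables, only {V2, V6} blocks every backdoor path, so it is the unique smallest valid adjustment set.

{V2, V6}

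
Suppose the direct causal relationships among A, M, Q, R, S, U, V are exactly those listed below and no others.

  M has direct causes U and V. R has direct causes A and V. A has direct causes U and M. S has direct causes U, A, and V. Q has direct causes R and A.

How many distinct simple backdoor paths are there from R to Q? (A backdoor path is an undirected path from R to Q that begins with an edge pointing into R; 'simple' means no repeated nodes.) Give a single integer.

A backdoor path from R to Q is any simple undirected path whose first edge points into R (i.e. leaves R via a parent).
Parents of R: {A, V}.
Enumerating:
  P1: R <- V -> M <- U -> A -> Q
  P2: R <- V -> M <- U -> S <- A -> Q
  P3: R <- V -> M -> A -> Q
  P4: R <- V -> S <- U -> M -> A -> Q
  P5: R <- V -> S <- U -> A -> Q
  P6: R <- V -> S <- A -> Q
  P7: R <- A -> Q
That exhausts the simple backdoor paths. Count: 7.

7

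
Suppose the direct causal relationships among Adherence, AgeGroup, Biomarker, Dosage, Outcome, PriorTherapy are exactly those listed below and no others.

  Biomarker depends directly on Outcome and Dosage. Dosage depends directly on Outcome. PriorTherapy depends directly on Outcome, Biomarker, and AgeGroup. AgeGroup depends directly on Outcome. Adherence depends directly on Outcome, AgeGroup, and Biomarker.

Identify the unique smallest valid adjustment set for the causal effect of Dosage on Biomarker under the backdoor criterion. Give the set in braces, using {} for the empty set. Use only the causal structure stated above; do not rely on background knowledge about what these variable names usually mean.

Variables eligible for adjustment (non-descendants of Dosage, excluding Dosage and Biomarker): {AgeGroup, Outcome}.
Backdoor paths from Dosage to Biomarker:
  P1: Dosage <- Outcome -> Biomarker
  P2: Dosage <- Outcome -> AgeGroup -> Adherence <- Biomarker
  P3: Dosage <- Outcome -> AgeGroup -> PriorTherapy <- Biomarker
  P4: Dosage <- Outcome -> Adherence <- Biomarker
  P5: Dosage <- Outcome -> Adherence <- AgeGroup -> PriorTherapy <- Biomarker
  P6: Dosage <- Outcome -> PriorTherapy <- Biomarker
  P7: Dosage <- Outcome -> PriorTherapy <- AgeGroup -> Adherence <- Biomarker
The empty set is not sufficient: P1 (Dosage <- Outcome -> Biomarker) has no collider blocking it and no conditioned non-collider, so it is open.
Try {Outcome}:
  P1: blocked at fork node Outcome ∈ conditioning set.
  P2: blocked at fork node Outcome ∈ conditioning set.
  P3: blocked at fork node Outcome ∈ conditioning set.
  P4: blocked at fork node Outcome ∈ conditioning set.
  P5: blocked at fork node Outcome ∈ conditioning set.
  P6: blocked at fork node Outcome ∈ conditioning set.
  P7: blocked at fork node Outcome ∈ conditioning set.
{Outcome} contains no descendant of Dosage and blocks every backdoor path.
No other singleton works — e.g. {AgeGroup} leaves P1 open — so {Outcome} is the unique smallest valid adjustment set.

{Outcome}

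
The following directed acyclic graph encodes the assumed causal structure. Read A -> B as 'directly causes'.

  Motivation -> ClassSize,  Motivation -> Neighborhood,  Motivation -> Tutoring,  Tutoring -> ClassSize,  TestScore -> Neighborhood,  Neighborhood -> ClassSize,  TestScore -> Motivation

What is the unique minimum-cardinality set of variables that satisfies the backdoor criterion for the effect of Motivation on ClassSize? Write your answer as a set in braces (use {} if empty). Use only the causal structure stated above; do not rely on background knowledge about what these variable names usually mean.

{TestScore}

Variables eligible for adjustment (non-descendants of Motivation, excluding Motivation and ClassSize): {TestScore}.
Backdoor paths from Motivation to ClassSize:
  P1: Motivation <- TestScore -> Neighborhood -> ClassSize
The empty set is not sufficient: P1 (Motivation <- TestScore -> Neighborhood -> ClassSize) has no collider blocking it and no conditioned non-collider, so it is open.
Try {TestScore}:
  P1: blocked at fork node TestScore ∈ conditioning set.
{TestScore} contains no descendant of Motivation and blocks every backdoor path.
{TestScore} is the unique smallest valid adjustment set.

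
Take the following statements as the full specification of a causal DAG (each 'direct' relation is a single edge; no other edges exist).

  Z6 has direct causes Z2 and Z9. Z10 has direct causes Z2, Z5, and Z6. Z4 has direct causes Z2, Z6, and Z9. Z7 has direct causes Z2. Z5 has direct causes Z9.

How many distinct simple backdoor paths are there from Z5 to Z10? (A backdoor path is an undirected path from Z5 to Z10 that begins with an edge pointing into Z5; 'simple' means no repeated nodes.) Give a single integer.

A backdoor path from Z5 to Z10 is any simple undirected path whose first edge points into Z5 (i.e. leaves Z5 via a parent).
Parents of Z5: {Z9}.
Enumerating:
  P1: Z5 <- Z9 -> Z6 <- Z2 -> Z10
  P2: Z5 <- Z9 -> Z6 -> Z10
  P3: Z5 <- Z9 -> Z6 -> Z4 <- Z2 -> Z10
  P4: Z5 <- Z9 -> Z4 <- Z2 -> Z6 -> Z10
  P5: Z5 <- Z9 -> Z4 <- Z2 -> Z10
  P6: Z5 <- Z9 -> Z4 <- Z6 <- Z2 -> Z10
  P7: Z5 <- Z9 -> Z4 <- Z6 -> Z10
That exhausts the simple backdoor paths. Count: 7.

7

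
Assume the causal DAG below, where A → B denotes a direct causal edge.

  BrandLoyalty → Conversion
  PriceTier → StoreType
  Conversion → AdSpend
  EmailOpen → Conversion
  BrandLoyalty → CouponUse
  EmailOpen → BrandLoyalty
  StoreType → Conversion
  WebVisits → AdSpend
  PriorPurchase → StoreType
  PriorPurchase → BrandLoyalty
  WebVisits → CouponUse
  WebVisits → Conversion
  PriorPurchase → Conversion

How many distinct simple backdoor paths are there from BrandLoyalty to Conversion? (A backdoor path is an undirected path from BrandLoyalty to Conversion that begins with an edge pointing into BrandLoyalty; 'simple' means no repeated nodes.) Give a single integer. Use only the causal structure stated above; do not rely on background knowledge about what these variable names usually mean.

A backdoor path from BrandLoyalty to Conversion is any simple undirected path whose first edge points into BrandLoyalty (i.e. leaves BrandLoyalty via a parent).
Parents of BrandLoyalty: {EmailOpen, PriorPurchase}.
Enumerating:
  P1: BrandLoyalty <- PriorPurchase -> StoreType -> Conversion
  P2: BrandLoyalty <- PriorPurchase -> Conversion
  P3: BrandLoyalty <- EmailOpen -> Conversion
That exhausts the simple backdoor paths. Count: 3.

3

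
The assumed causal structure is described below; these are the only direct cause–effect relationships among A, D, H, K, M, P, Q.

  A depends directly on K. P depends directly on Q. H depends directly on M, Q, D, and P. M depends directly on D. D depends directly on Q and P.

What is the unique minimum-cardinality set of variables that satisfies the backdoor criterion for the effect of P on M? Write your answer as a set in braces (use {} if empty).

Variables eligible for adjustment (non-descendants of P, excluding P and M): {A, K, Q}.
Backdoor paths from P to M:
  P1: P <- Q -> D -> M
  P2: P <- Q -> D -> H <- M
  P3: P <- Q -> H <- D -> M
  P4: P <- Q -> H <- M
The empty set is not sufficient: P1 (P <- Q -> D -> M) has no collider blocking it and no conditioned non-collider, so it is open.
Try {Q}:
  P1: blocked at fork node Q ∈ conditioning set.
  P2: blocked at fork node Q ∈ conditioning set.
  P3: blocked at fork node Q ∈ conditioning set.
  P4: blocked at fork node Q ∈ conditioning set.
{Q} contains no descendant of P and blocks every backdoor path.
No other singleton works — e.g. {K} leaves P1 open — so {Q} is the unique smallest valid adjustment set.

{Q}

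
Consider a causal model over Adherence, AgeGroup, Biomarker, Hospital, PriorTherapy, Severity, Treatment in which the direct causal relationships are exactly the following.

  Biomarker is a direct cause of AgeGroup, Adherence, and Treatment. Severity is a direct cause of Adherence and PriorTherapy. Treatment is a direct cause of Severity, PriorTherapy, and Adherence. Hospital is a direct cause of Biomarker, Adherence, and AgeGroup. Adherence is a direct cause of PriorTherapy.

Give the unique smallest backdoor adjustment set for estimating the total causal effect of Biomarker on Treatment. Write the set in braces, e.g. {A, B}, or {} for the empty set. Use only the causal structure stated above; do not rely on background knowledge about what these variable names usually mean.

Variables eligible for adjustment (non-descendants of Biomarker, excluding Biomarker and Treatment): {Hospital}.
Backdoor paths from Biomarker to Treatment:
  P1: Biomarker <- Hospital -> Adherence <- Treatment
  P2: Biomarker <- Hospital -> Adherence <- Severity <- Treatment
  P3: Biomarker <- Hospital -> Adherence <- Severity -> PriorTherapy <- Treatment
  P4: Biomarker <- Hospital -> Adherence -> PriorTherapy <- Treatment
  P5: Biomarker <- Hospital -> Adherence -> PriorTherapy <- Severity <- Treatment
Each backdoor path contains an unconditioned collider, so every path is already blocked with the empty conditioning set:
  P1: blocked at collider Adherence (neither it nor any descendant is in the conditioning set).
  P2: blocked at collider Adherence (neither it nor any descendant is in the conditioning set).
  P3: blocked at collider Adherence (neither it nor any descendant is in the conditioning set).
  P4: blocked at collider PriorTherapy (neither it nor any descendant is in the conditioning set).
  P5: blocked at collider PriorTherapy (neither it nor any descendant is in the conditioning set).
The empty set is therefore the unique smallest valid set.

{}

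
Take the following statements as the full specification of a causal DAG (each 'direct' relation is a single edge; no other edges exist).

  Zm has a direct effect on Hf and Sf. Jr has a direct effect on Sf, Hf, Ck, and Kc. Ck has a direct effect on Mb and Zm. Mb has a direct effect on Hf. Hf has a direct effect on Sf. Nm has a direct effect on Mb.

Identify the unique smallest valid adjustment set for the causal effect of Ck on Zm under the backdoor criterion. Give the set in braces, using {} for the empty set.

{}

Variables eligible for adjustment (non-descendants of Ck, excluding Ck and Zm): {Jr, Kc, Nm}.
Backdoor paths from Ck to Zm:
  P1: Ck <- Jr -> Hf <- Zm
  P2: Ck <- Jr -> Hf -> Sf <- Zm
  P3: Ck <- Jr -> Sf <- Zm
  P4: Ck <- Jr -> Sf <- Hf <- Zm
Each backdoor path contains an unconditioned collider, so every path is already blocked with the empty conditioning set:
  P1: blocked at collider Hf (neither it nor any descendant is in the conditioning set).
  P2: blocked at collider Sf (neither it nor any descendant is in the conditioning set).
  P3: blocked at collider Sf (neither it nor any descendant is in the conditioning set).
  P4: blocked at collider Sf (neither it nor any descendant is in the conditioning set).
The empty set is therefore the unique smallest valid set.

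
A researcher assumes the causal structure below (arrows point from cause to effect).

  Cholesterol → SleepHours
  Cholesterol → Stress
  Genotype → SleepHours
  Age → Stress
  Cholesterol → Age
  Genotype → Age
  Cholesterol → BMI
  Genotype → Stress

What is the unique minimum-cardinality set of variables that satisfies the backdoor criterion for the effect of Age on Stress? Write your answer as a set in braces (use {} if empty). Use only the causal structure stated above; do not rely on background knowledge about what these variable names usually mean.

Variables eligible for adjustment (non-descendants of Age, excluding Age and Stress): {BMI, Cholesterol, Genotype, SleepHours}.
Backdoor paths from Age to Stress:
  P1: Age <- Genotype -> Stress
  P2: Age <- Genotype -> SleepHours <- Cholesterol -> Stress
  P3: Age <- Cholesterol -> Stress
  P4: Age <- Cholesterol -> SleepHours <- Genotype -> Stress
The empty set is not sufficient: P1 (Age <- Genotype -> Stress) has no collider blocking it and no conditioned non-collider, so it is open.
Try {Cholesterol, Genotype}:
  P1: blocked at fork node Genotype ∈ conditioning set.
  P2: blocked at fork node Genotype ∈ conditioning set.
  P3: blocked at fork node Cholesterol ∈ conditioning set.
  P4: blocked at fork node Cholesterol ∈ conditioning set.
{Cholesterol, Genotype} contains no descendant of Age and blocks every backdoor path.
Every element of {Cholesterol, Genotype} is needed (dropping Cholesterol leaves P3 open; dropping Genotype leaves P1 open), so no proper subset is valid.
Among all size-2 subsets of the eligible variables, only {Cholesterol, Genotype} blocks every backdoor path, so it is the unique smallest valid adjustment set.

{Cholesterol, Genotype}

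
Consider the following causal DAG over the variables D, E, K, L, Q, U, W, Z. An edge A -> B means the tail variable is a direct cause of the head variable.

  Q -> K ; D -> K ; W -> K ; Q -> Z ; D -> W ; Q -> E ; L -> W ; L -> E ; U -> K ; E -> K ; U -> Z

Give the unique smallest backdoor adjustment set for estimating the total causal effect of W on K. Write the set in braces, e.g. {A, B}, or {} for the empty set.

{D, L}

Variables eligible for adjustment (non-descendants of W, excluding W and K): {D, E, L, Q, U, Z}.
Backdoor paths from W to K:
  P1: W <- L -> E <- Q -> K
  P2: W <- L -> E <- Q -> Z <- U -> K
  P3: W <- L -> E -> K
  P4: W <- D -> K
The empty set is not sufficient: P3 (W <- L -> E -> K) has no collider blocking it and no conditioned non-collider, so it is open.
Try {D, L}:
  P1: blocked at fork node L ∈ conditioning set.
  P2: blocked at fork node L ∈ conditioning set.
  P3: blocked at fork node L ∈ conditioning set.
  P4: blocked at fork node D ∈ conditioning set.
{D, L} contains no descendant of W and blocks every backdoor path.
Every element of {D, L} is needed (dropping D leaves P4 open; dropping L leaves P3 open), so no proper subset is valid.
Among all size-2 subsets of the eligible variables, only {D, L} blocks every backdoor path, so it is the unique smallest valid adjustment set.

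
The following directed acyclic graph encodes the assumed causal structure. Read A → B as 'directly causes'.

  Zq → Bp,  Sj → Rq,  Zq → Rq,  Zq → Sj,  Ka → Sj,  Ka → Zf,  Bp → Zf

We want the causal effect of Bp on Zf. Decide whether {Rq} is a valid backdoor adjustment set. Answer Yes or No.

No

Backdoor paths from Bp to Zf (paths whose first edge points into Bp):
  P1: Bp <- Zq -> Sj <- Ka -> Zf
  P2: Bp <- Zq -> Rq <- Sj <- Ka -> Zf
Condition 1 (no descendant of Bp in the set): holds — descendants of Bp are {Zf}; none are in {Rq}.
Condition 2 (every backdoor path blocked by {Rq}):
  P1: open — collider(s) Sj are conditioned on (or have a conditioned descendant) and no non-collider on the path is in the set.
  P2: open — collider(s) Rq are conditioned on (or have a conditioned descendant) and no non-collider on the path is in the set.
{Rq} does not satisfy the backdoor criterion.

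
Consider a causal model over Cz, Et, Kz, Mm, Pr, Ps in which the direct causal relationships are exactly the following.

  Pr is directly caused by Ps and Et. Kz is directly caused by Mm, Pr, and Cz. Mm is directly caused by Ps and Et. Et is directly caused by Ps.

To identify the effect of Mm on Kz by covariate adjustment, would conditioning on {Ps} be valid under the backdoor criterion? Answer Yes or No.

No

Backdoor paths from Mm to Kz (paths whose first edge points into Mm):
  P1: Mm <- Ps -> Et -> Pr -> Kz
  P2: Mm <- Ps -> Pr -> Kz
  P3: Mm <- Et <- Ps -> Pr -> Kz
  P4: Mm <- Et -> Pr -> Kz
Condition 1 (no descendant of Mm in the set): holds — descendants of Mm are {Kz}; none are in {Ps}.
Condition 2 (every backdoor path blocked by {Ps}):
  P1: blocked at fork node Ps ∈ conditioning set.
  P2: blocked at fork node Ps ∈ conditioning set.
  P3: blocked at fork node Ps ∈ conditioning set.
  P4: open — no interior node is in the conditioning set.
{Ps} does not satisfy the backdoor criterion.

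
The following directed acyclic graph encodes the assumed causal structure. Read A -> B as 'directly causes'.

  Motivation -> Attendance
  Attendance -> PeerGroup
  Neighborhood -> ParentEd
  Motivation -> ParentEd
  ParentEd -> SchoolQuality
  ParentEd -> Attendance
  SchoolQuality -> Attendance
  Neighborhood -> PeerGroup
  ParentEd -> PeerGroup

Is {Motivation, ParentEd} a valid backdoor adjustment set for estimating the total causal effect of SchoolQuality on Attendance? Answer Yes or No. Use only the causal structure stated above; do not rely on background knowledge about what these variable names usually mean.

Yes

Backdoor paths from SchoolQuality to Attendance (paths whose first edge points into SchoolQuality):
  P1: SchoolQuality <- ParentEd <- Motivation -> Attendance
  P2: SchoolQuality <- ParentEd <- Neighborhood -> PeerGroup <- Attendance
  P3: SchoolQuality <- ParentEd -> Attendance
  P4: SchoolQuality <- ParentEd -> PeerGroup <- Attendance
Condition 1 (no descendant of SchoolQuality in the set): holds — descendants of SchoolQuality are {Attendance, PeerGroup}; none are in {Motivation, ParentEd}.
Condition 2 (every backdoor path blocked by {Motivation, ParentEd}):
  P1: blocked at chain node ParentEd ∈ conditioning set.
  P2: blocked at chain node ParentEd ∈ conditioning set.
  P3: blocked at fork node ParentEd ∈ conditioning set.
  P4: blocked at fork node ParentEd ∈ conditioning set.
{Motivation, ParentEd} satisfies the backdoor criterion.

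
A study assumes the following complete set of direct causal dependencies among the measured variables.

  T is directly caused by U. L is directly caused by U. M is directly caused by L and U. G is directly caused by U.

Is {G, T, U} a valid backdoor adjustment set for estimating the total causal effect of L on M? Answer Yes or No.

Backdoor paths from L to M (paths whose first edge points into L):
  P1: L <- U -> M
Condition 1 (no descendant of L in the set): holds — descendants of L are {M}; none are in {G, T, U}.
Condition 2 (every backdoor path blocked by {G, T, U}):
  P1: blocked at fork node U ∈ conditioning set.
{G, T, U} satisfies the backdoor criterion.

Yes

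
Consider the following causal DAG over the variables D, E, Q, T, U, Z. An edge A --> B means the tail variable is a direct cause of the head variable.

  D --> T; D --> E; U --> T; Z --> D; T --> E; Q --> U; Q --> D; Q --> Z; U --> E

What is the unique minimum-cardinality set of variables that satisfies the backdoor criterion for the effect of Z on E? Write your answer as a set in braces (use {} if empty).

{Q}

Variables eligible for adjustment (non-descendants of Z, excluding Z and E): {Q, U}.
Backdoor paths from Z to E:
  P1: Z <- Q -> U -> T <- D -> E
  P2: Z <- Q -> U -> T -> E
  P3: Z <- Q -> U -> E
  P4: Z <- Q -> D -> T <- U -> E
  P5: Z <- Q -> D -> T -> E
  P6: Z <- Q -> D -> E
The empty set is not sufficient: P2 (Z <- Q -> U -> T -> E) has no collider blocking it and no conditioned non-collider, so it is open.
Try {Q}:
  P1: blocked at fork node Q ∈ conditioning set.
  P2: blocked at fork node Q ∈ conditioning set.
  P3: blocked at fork node Q ∈ conditioning set.
  P4: blocked at fork node Q ∈ conditioning set.
  P5: blocked at fork node Q ∈ conditioning set.
  P6: blocked at fork node Q ∈ conditioning set.
{Q} contains no descendant of Z and blocks every backdoor path.
No other singleton works — e.g. {U} leaves P5 open — so {Q} is the unique smallest valid adjustment set.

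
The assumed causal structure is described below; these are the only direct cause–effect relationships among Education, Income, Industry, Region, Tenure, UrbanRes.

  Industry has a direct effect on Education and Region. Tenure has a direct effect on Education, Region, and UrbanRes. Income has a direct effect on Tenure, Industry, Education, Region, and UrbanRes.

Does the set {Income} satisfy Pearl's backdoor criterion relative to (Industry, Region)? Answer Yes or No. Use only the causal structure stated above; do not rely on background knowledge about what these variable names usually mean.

Yes

Backdoor paths from Industry to Region (paths whose first edge points into Industry):
  P1: Industry <- Income -> Tenure -> Region
  P2: Industry <- Income -> UrbanRes <- Tenure -> Region
  P3: Industry <- Income -> Region
  P4: Industry <- Income -> Education <- Tenure -> Region
Condition 1 (no descendant of Industry in the set): holds — descendants of Industry are {Education, Region}; none are in {Income}.
Condition 2 (every backdoor path blocked by {Income}):
  P1: blocked at fork node Income ∈ conditioning set.
  P2: blocked at fork node Income ∈ conditioning set.
  P3: blocked at fork node Income ∈ conditioning set.
  P4: blocked at fork node Income ∈ conditioning set.
{Income} satisfies the backdoor criterion.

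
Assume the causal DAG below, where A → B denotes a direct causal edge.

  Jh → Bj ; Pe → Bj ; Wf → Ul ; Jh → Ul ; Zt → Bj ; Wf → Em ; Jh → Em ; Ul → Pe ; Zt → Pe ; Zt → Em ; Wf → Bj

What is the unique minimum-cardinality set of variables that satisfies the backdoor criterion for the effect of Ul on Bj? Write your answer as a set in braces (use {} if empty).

Variables eligible for adjustment (non-descendants of Ul, excluding Ul and Bj): {Em, Jh, Wf, Zt}.
Backdoor paths from Ul to Bj:
  P1: Ul <- Jh -> Em <- Wf -> Bj
  P2: Ul <- Jh -> Em <- Zt -> Pe -> Bj
  P3: Ul <- Jh -> Em <- Zt -> Bj
  P4: Ul <- Jh -> Bj
  P5: Ul <- Wf -> Em <- Jh -> Bj
  P6: Ul <- Wf -> Em <- Zt -> Pe -> Bj
  P7: Ul <- Wf -> Em <- Zt -> Bj
  P8: Ul <- Wf -> Bj
The empty set is not sufficient: P4 (Ul <- Jh -> Bj) has no collider blocking it and no conditioned non-collider, so it is open.
Try {Jh, Wf}:
  P1: blocked at fork node Jh ∈ conditioning set.
  P2: blocked at fork node Jh ∈ conditioning set.
  P3: blocked at fork node Jh ∈ conditioning set.
  P4: blocked at fork node Jh ∈ conditioning set.
  P5: blocked at fork node Wf ∈ conditioning set.
  P6: blocked at fork node Wf ∈ conditioning set.
  P7: blocked at fork node Wf ∈ conditioning set.
  P8: blocked at fork node Wf ∈ conditioning set.
{Jh, Wf} contains no descendant of Ul and blocks every backdoor path.
Every element of {Jh, Wf} is needed (dropping Jh leaves P4 open; dropping Wf leaves P8 open), so no proper subset is valid.
Among all size-2 subsets of the eligible variables, only {Jh, Wf} blocks every backdoor path, so it is the unique smallest valid adjustment set.

{Jh, Wf}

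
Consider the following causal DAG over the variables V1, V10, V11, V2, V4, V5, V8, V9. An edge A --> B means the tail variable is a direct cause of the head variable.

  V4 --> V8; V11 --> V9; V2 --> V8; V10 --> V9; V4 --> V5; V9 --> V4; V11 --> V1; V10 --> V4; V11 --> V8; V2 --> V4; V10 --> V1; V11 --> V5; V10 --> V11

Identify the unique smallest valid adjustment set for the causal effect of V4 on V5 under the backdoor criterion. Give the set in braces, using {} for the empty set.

{V11}

Variables eligible for adjustment (non-descendants of V4, excluding V4 and V5): {V1, V10, V11, V2, V9}.
Backdoor paths from V4 to V5:
  P1: V4 <- V10 -> V11 -> V5
  P2: V4 <- V10 -> V9 <- V11 -> V5
  P3: V4 <- V10 -> V1 <- V11 -> V5
  P4: V4 <- V9 <- V10 -> V11 -> V5
  P5: V4 <- V9 <- V10 -> V1 <- V11 -> V5
  P6: V4 <- V9 <- V11 -> V5
  P7: V4 <- V2 -> V8 <- V11 -> V5
The empty set is not sufficient: P1 (V4 <- V10 -> V11 -> V5) has no collider blocking it and no conditioned non-collider, so it is open.
Try {V11}:
  P1: blocked at chain node V11 ∈ conditioning set.
  P2: blocked at collider V9 (neither it nor any descendant is in the conditioning set).
  P3: blocked at collider V1 (neither it nor any descendant is in the conditioning set).
  P4: blocked at chain node V11 ∈ conditioning set.
  P5: blocked at collider V1 (neither it nor any descendant is in the conditioning set).
  P6: blocked at fork node V11 ∈ conditioning set.
  P7: blocked at collider V8 (neither it nor any descendant is in the conditioning set).
{V11} contains no descendant of V4 and blocks every backdoor path.
No other singleton works — e.g. {V10} leaves P6 open — so {V11} is the unique smallest valid adjustment set.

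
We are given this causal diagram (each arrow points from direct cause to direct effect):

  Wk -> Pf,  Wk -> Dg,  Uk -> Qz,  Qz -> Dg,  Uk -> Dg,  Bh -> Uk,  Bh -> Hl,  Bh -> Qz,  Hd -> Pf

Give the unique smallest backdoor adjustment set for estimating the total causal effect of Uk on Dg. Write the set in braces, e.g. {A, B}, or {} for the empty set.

{Bh}

Variables eligible for adjustment (non-descendants of Uk, excluding Uk and Dg): {Bh, Hd, Hl, Pf, Wk}.
Backdoor paths from Uk to Dg:
  P1: Uk <- Bh -> Qz -> Dg
The empty set is not sufficient: P1 (Uk <- Bh -> Qz -> Dg) has no collider blocking it and no conditioned non-collider, so it is open.
Try {Bh}:
  P1: blocked at fork node Bh ∈ conditioning set.
{Bh} contains no descendant of Uk and blocks every backdoor path.
No other singleton works — e.g. {Wk} leaves P1 open — so {Bh} is the unique smallest valid adjustment set.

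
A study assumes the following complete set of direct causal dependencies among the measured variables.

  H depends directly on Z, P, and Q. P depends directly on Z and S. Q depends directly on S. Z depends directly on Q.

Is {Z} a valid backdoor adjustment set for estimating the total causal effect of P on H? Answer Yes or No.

No

Backdoor paths from P to H (paths whose first edge points into P):
  P1: P <- S -> Q -> Z -> H
  P2: P <- S -> Q -> H
  P3: P <- Z <- Q -> H
  P4: P <- Z -> H
Condition 1 (no descendant of P in the set): holds — descendants of P are {H}; none are in {Z}.
Condition 2 (every backdoor path blocked by {Z}):
  P1: blocked at chain node Z ∈ conditioning set.
  P2: open — no interior node is in the conditioning set.
  P3: blocked at chain node Z ∈ conditioning set.
  P4: blocked at fork node Z ∈ conditioning set.
{Z} does not satisfy the backdoor criterion.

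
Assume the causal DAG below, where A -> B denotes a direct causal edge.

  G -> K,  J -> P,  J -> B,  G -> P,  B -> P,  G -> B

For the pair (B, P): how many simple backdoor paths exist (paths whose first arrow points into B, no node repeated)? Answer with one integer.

2

A backdoor path from B to P is any simple undirected path whose first edge points into B (i.e. leaves B via a parent).
Parents of B: {G, J}.
Enumerating:
  P1: B <- J -> P
  P2: B <- G -> P
That exhausts the simple backdoor paths. Count: 2.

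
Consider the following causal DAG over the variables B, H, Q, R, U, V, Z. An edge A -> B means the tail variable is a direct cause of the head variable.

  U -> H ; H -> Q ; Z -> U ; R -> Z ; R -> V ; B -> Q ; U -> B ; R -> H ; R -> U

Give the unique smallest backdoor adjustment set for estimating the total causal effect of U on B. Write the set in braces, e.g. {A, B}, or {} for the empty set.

Variables eligible for adjustment (non-descendants of U, excluding U and B): {R, V, Z}.
Backdoor paths from U to B:
  P1: U <- R -> H -> Q <- B
  P2: U <- Z <- R -> H -> Q <- B
Each backdoor path contains an unconditioned collider, so every path is already blocked with the empty conditioning set:
  P1: blocked at collider Q (neither it nor any descendant is in the conditioning set).
  P2: blocked at collider Q (neither it nor any descendant is in the conditioning set).
The empty set is therefore the unique smallest valid set.

{}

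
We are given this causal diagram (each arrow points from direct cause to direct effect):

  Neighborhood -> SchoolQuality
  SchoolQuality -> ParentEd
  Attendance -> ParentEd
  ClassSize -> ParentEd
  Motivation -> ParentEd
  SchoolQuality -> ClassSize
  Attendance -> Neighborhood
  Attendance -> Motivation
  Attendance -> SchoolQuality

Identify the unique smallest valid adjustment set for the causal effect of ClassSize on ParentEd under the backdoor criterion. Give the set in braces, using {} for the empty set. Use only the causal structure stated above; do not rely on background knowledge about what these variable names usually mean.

{SchoolQuality}

Variables eligible for adjustment (non-descendants of ClassSize, excluding ClassSize and ParentEd): {Attendance, Motivation, Neighborhood, SchoolQuality}.
Backdoor paths from ClassSize to ParentEd:
  P1: ClassSize <- SchoolQuality <- Attendance -> Motivation -> ParentEd
  P2: ClassSize <- SchoolQuality <- Attendance -> ParentEd
  P3: ClassSize <- SchoolQuality <- Neighborhood <- Attendance -> Motivation -> ParentEd
  P4: ClassSize <- SchoolQuality <- Neighborhood <- Attendance -> ParentEd
  P5: ClassSize <- SchoolQuality -> ParentEd
The empty set is not sufficient: P1 (ClassSize <- SchoolQuality <- Attendance -> Motivation -> ParentEd) has no collider blocking it and no conditioned non-collider, so it is open.
Try {SchoolQuality}:
  P1: blocked at chain node SchoolQuality ∈ conditioning set.
  P2: blocked at chain node SchoolQuality ∈ conditioning set.
  P3: blocked at chain node SchoolQuality ∈ conditioning set.
  P4: blocked at chain node SchoolQuality ∈ conditioning set.
  P5: blocked at fork node SchoolQuality ∈ conditioning set.
{SchoolQuality} contains no descendant of ClassSize and blocks every backdoor path.
No other singleton works — e.g. {Attendance} leaves P5 open — so {SchoolQuality} is the unique smallest valid adjustment set.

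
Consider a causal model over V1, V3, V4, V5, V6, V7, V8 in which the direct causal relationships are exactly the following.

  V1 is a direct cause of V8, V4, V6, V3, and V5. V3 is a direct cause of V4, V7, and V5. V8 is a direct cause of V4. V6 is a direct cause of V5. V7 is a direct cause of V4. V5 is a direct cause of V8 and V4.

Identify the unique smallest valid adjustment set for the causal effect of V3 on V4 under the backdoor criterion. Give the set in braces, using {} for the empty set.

{V1}

Variables eligible for adjustment (non-descendants of V3, excluding V3 and V4): {V1, V6}.
Backdoor paths from V3 to V4:
  P1: V3 <- V1 -> V6 -> V5 -> V8 -> V4
  P2: V3 <- V1 -> V6 -> V5 -> V4
  P3: V3 <- V1 -> V5 -> V8 -> V4
  P4: V3 <- V1 -> V5 -> V4
  P5: V3 <- V1 -> V8 <- V5 -> V4
  P6: V3 <- V1 -> V8 -> V4
  P7: V3 <- V1 -> V4
The empty set is not sufficient: P1 (V3 <- V1 -> V6 -> V5 -> V8 -> V4) has no collider blocking it and no conditioned non-collider, so it is open.
Try {V1}:
  P1: blocked at fork node V1 ∈ conditioning set.
  P2: blocked at fork node V1 ∈ conditioning set.
  P3: blocked at fork node V1 ∈ conditioning set.
  P4: blocked at fork node V1 ∈ conditioning set.
  P5: blocked at fork node V1 ∈ conditioning set.
  P6: blocked at fork node V1 ∈ conditioning set.
  P7: blocked at fork node V1 ∈ conditioning set.
{V1} contains no descendant of V3 and blocks every backdoor path.
No other singleton works — e.g. {V6} leaves P3 open — so {V1} is the unique smallest valid adjustment set.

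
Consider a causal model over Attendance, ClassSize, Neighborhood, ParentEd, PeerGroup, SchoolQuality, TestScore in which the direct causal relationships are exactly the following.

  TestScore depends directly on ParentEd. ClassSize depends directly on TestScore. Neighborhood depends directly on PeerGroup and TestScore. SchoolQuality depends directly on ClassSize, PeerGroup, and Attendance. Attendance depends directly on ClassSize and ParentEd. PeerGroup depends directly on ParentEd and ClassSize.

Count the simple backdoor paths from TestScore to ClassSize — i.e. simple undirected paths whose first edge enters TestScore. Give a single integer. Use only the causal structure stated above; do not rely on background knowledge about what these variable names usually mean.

A backdoor path from TestScore to ClassSize is any simple undirected path whose first edge points into TestScore (i.e. leaves TestScore via a parent).
Parents of TestScore: {ParentEd}.
Enumerating:
  P1: TestScore <- ParentEd -> PeerGroup <- ClassSize
  P2: TestScore <- ParentEd -> PeerGroup -> SchoolQuality <- ClassSize
  P3: TestScore <- ParentEd -> PeerGroup -> SchoolQuality <- Attendance <- ClassSize
  P4: TestScore <- ParentEd -> Attendance <- ClassSize
  P5: TestScore <- ParentEd -> Attendance -> SchoolQuality <- ClassSize
  P6: TestScore <- ParentEd -> Attendance -> SchoolQuality <- PeerGroup <- ClassSize
That exhausts the simple backdoor paths. Count: 6.

6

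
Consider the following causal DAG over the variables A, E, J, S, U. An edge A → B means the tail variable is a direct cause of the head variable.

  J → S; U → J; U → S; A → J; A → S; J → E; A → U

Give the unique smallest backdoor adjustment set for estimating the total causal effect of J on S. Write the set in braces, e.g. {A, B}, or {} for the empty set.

{A, U}

Variables eligible for adjustment (non-descendants of J, excluding J and S): {A, U}.
Backdoor paths from J to S:
  P1: J <- A -> U -> S
  P2: J <- A -> S
  P3: J <- U <- A -> S
  P4: J <- U -> S
The empty set is not sufficient: P1 (J <- A -> U -> S) has no collider blocking it and no conditioned non-collider, so it is open.
Try {A, U}:
  P1: blocked at fork node A ∈ conditioning set.
  P2: blocked at fork node A ∈ conditioning set.
  P3: blocked at chain node U ∈ conditioning set.
  P4: blocked at fork node U ∈ conditioning set.
{A, U} contains no descendant of J and blocks every backdoor path.
Every element of {A, U} is needed (dropping A leaves P2 open; dropping U leaves P4 open), so no proper subset is valid.
Among all size-2 subsets of the eligible variables, only {A, U} blocks every backdoor path, so it is the unique smallest valid adjustment set.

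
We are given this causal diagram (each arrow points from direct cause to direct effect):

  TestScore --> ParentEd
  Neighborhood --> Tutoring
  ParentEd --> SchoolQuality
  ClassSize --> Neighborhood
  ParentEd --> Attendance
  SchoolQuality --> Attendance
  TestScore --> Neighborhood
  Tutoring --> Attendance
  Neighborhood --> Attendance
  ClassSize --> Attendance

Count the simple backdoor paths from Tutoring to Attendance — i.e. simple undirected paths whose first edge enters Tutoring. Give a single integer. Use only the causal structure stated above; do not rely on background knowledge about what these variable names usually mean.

A backdoor path from Tutoring to Attendance is any simple undirected path whose first edge points into Tutoring (i.e. leaves Tutoring via a parent).
Parents of Tutoring: {Neighborhood}.
Enumerating:
  P1: Tutoring <- Neighborhood <- ClassSize -> Attendance
  P2: Tutoring <- Neighborhood <- TestScore -> ParentEd -> SchoolQuality -> Attendance
  P3: Tutoring <- Neighborhood <- TestScore -> ParentEd -> Attendance
  P4: Tutoring <- Neighborhood -> Attendance
That exhausts the simple backdoor paths. Count: 4.

4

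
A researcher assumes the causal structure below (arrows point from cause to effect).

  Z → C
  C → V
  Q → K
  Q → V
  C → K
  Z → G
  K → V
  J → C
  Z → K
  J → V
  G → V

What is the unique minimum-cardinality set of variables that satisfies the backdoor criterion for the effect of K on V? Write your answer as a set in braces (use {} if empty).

Variables eligible for adjustment (non-descendants of K, excluding K and V): {C, G, J, Q, Z}.
Backdoor paths from K to V:
  P1: K <- Z -> C <- J -> V
  P2: K <- Z -> C -> V
  P3: K <- Z -> G -> V
  P4: K <- Q -> V
  P5: K <- C <- Z -> G -> V
  P6: K <- C <- J -> V
  P7: K <- C -> V
The empty set is not sufficient: P2 (K <- Z -> C -> V) has no collider blocking it and no conditioned non-collider, so it is open.
Try {C, Q, Z}:
  P1: blocked at fork node Z ∈ conditioning set.
  P2: blocked at fork node Z ∈ conditioning set.
  P3: blocked at fork node Z ∈ conditioning set.
  P4: blocked at fork node Q ∈ conditioning set.
  P5: blocked at chain node C ∈ conditioning set.
  P6: blocked at chain node C ∈ conditioning set.
  P7: blocked at fork node C ∈ conditioning set.
{C, Q, Z} contains no descendant of K and blocks every backdoor path.
Every element of {C, Q, Z} is needed (dropping C leaves P6 open; dropping Q leaves P4 open; dropping Z leaves P1 open), so no proper subset is valid.
Among all size-3 subsets of the eligible variables, only {C, Q, Z} blocks every backdoor path, so it is the unique smallest valid adjustment set.

{C, Q, Z}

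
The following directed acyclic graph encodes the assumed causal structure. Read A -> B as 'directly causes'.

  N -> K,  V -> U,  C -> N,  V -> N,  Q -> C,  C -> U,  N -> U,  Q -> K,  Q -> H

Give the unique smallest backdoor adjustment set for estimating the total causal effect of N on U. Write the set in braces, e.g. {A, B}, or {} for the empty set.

{C, V}

Variables eligible for adjustment (non-descendants of N, excluding N and U): {C, H, Q, V}.
Backdoor paths from N to U:
  P1: N <- V -> U
  P2: N <- C -> U
The empty set is not sufficient: P1 (N <- V -> U) has no collider blocking it and no conditioned non-collider, so it is open.
Try {C, V}:
  P1: blocked at fork node V ∈ conditioning set.
  P2: blocked at fork node C ∈ conditioning set.
{C, V} contains no descendant of N and blocks every backdoor path.
Every element of {C, V} is needed (dropping C leaves P2 open; dropping V leaves P1 open), so no proper subset is valid.
Among all size-2 subsets of the eligible variables, only {C, V} blocks every backdoor path, so it is the unique smallest valid adjustment set.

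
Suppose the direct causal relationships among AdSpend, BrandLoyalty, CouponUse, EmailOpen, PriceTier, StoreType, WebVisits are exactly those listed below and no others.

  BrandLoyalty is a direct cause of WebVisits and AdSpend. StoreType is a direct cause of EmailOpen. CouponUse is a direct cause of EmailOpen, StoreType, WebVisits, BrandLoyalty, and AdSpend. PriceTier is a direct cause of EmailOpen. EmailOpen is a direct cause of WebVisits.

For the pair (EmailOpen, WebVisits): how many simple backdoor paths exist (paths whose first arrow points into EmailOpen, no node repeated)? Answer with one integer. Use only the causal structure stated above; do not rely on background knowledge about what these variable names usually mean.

6

A backdoor path from EmailOpen to WebVisits is any simple undirected path whose first edge points into EmailOpen (i.e. leaves EmailOpen via a parent).
Parents of EmailOpen: {CouponUse, PriceTier, StoreType}.
Enumerating:
  P1: EmailOpen <- CouponUse -> BrandLoyalty -> WebVisits
  P2: EmailOpen <- CouponUse -> WebVisits
  P3: EmailOpen <- CouponUse -> AdSpend <- BrandLoyalty -> WebVisits
  P4: EmailOpen <- StoreType <- CouponUse -> BrandLoyalty -> WebVisits
  P5: EmailOpen <- StoreType <- CouponUse -> WebVisits
  P6: EmailOpen <- StoreType <- CouponUse -> AdSpend <- BrandLoyalty -> WebVisits
That exhausts the simple backdoor paths. Count: 6.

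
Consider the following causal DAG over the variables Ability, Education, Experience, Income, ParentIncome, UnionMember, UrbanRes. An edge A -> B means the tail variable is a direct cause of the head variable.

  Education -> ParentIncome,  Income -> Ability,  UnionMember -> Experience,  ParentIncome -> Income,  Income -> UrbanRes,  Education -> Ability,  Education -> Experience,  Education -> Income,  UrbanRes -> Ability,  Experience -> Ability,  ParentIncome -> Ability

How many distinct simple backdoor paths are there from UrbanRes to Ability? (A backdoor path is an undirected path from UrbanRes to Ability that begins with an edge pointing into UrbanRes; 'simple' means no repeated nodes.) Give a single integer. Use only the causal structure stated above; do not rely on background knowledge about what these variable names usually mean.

7

A backdoor path from UrbanRes to Ability is any simple undirected path whose first edge points into UrbanRes (i.e. leaves UrbanRes via a parent).
Parents of UrbanRes: {Income}.
Enumerating:
  P1: UrbanRes <- Income <- Education -> ParentIncome -> Ability
  P2: UrbanRes <- Income <- Education -> Experience -> Ability
  P3: UrbanRes <- Income <- Education -> Ability
  P4: UrbanRes <- Income <- ParentIncome <- Education -> Experience -> Ability
  P5: UrbanRes <- Income <- ParentIncome <- Education -> Ability
  P6: UrbanRes <- Income <- ParentIncome -> Ability
  P7: UrbanRes <- Income -> Ability
That exhausts the simple backdoor paths. Count: 7.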